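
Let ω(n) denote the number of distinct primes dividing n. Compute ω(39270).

6

39270 = 2 · 19635
19635 = 3 · 6545
6545 = 5 · 1309
1309 = 7 · 187
187 = 11 · 17
39270 = 2 · 3 · 5 · 7 · 11 · 17, which has 6 distinct prime factors.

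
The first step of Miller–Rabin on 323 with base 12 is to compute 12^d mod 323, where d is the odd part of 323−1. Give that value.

46

323 − 1 = 322 = 2^1 · 161, so d = 161.
12^1 ≡ 12 (mod 323)
12^2 ≡ 12^2 = 144 ≡ 144 (mod 323)
12^4 ≡ 144^2 = 20736 ≡ 64 (mod 323)
12^8 ≡ 64^2 = 4096 ≡ 220 (mod 323)
12^16 ≡ 220^2 = 48400 ≡ 273 (mod 323)
12^32 ≡ 273^2 = 74529 ≡ 239 (mod 323)
12^64 ≡ 239^2 = 57121 ≡ 273 (mod 323)
12^128 ≡ 273^2 = 74529 ≡ 239 (mod 323)
161 = 128 + 32 + 1 in binary powers of 2.
So 12^161 ≡ 239 · 239 · 12 ≡ 46 (mod 323).
Squaring chain: 46; never reaches −1, so base 12 is a Miller–Rabin witness that 323 is composite.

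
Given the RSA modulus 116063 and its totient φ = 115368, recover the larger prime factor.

φ(n) = (p−1)(q−1) = n − (p+q) + 1, so p + q = 116063 − 115368 + 1 = 696.
p and q are the roots of t² − 696t + 116063 = 0.
Discriminant: 696² − 4·116063 = 484416 − 464252 = 20164; √20164 = 142.
q = (696 − 142)/2 = 277, p = (696 + 142)/2 = 419.
Check: 277 · 419 = 116063.

419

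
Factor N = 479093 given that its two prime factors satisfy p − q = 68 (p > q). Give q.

659

Since p = q + 68, we have 479093 = q(q + 68), so q² + 68q − 479093 = 0.
Discriminant: 68² + 4·479093 = 4624 + 1916372 = 1920996; √1920996 = 1386.
q = (−68 + 1386)/2 = 659, and p = q + 68 = 727.
Check: 659 · 727 = 479093.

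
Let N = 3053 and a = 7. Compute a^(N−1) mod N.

767

7^1 ≡ 7 (mod 3053)
7^2 ≡ 7^2 = 49 ≡ 49 (mod 3053)
7^4 ≡ 49^2 = 2401 ≡ 2401 (mod 3053)
7^8 ≡ 2401^2 = 5764801 ≡ 737 (mod 3053)
7^16 ≡ 737^2 = 543169 ≡ 2788 (mod 3053)
7^32 ≡ 2788^2 = 7772944 ≡ 6 (mod 3053)
7^64 ≡ 6^2 = 36 ≡ 36 (mod 3053)
7^128 ≡ 36^2 = 1296 ≡ 1296 (mod 3053)
7^256 ≡ 1296^2 = 1679616 ≡ 466 (mod 3053)
7^512 ≡ 466^2 = 217156 ≡ 393 (mod 3053)
7^1024 ≡ 393^2 = 154449 ≡ 1799 (mod 3053)
7^2048 ≡ 1799^2 = 3236401 ≡ 221 (mod 3053)
3052 = 2048 + 512 + 256 + 128 + 64 + 32 + 8 + 4 in binary powers of 2.
So 7^3052 ≡ 221 · 393 · 466 · 1296 · 36 · 6 · 737 · 2401 ≡ 767 (mod 3053).
Since 767 ≠ 1, base 7 is a Fermat witness: 3053 is composite.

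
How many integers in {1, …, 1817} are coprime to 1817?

Factor: 1817 = 23 · 79.
φ(1817) = (23−1) · (79−1) = 22 · 78 = 1716.

1716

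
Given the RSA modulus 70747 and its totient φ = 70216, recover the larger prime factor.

φ(n) = (p−1)(q−1) = n − (p+q) + 1, so p + q = 70747 − 70216 + 1 = 532.
p and q are the roots of t² − 532t + 70747 = 0.
Discriminant: 532² − 4·70747 = 283024 − 282988 = 36; √36 = 6.
q = (532 − 6)/2 = 263, p = (532 + 6)/2 = 269.
Check: 263 · 269 = 70747.

269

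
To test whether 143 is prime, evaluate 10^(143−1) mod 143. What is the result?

133

10^1 ≡ 10 (mod 143)
10^2 ≡ 10^2 = 100 ≡ 100 (mod 143)
10^4 ≡ 100^2 = 10000 ≡ 133 (mod 143)
10^8 ≡ 133^2 = 17689 ≡ 100 (mod 143)
10^16 ≡ 100^2 = 10000 ≡ 133 (mod 143)
10^32 ≡ 133^2 = 17689 ≡ 100 (mod 143)
10^64 ≡ 100^2 = 10000 ≡ 133 (mod 143)
10^128 ≡ 133^2 = 17689 ≡ 100 (mod 143)
142 = 128 + 8 + 4 + 2 in binary powers of 2.
So 10^142 ≡ 100 · 100 · 133 · 100 ≡ 133 (mod 143).
Since 133 ≠ 1, base 10 is a Fermat witness: 143 is composite.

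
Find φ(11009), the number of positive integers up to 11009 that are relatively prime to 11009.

Factor: 11009 = 101 · 109.
φ(11009) = (101−1) · (109−1) = 100 · 108 = 10800.

10800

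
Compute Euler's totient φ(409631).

Factor: 409631 = 41 · 97 · 103.
φ(409631) = (41−1) · (97−1) · (103−1) = 40 · 96 · 102 = 391680.

391680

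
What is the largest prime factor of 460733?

83

460733 = 7 · 65819
65819 = 13 · 5063
5063 = 61 · 83
83 is prime.
So 460733 = 7 · 13 · 61 · 83; the largest prime factor is 83.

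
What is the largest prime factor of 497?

497 = 7 · 71
71 is prime.
So 497 = 7 · 71; the largest prime factor is 71.

71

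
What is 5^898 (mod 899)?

315

5^1 ≡ 5 (mod 899)
5^2 ≡ 5^2 = 25 ≡ 25 (mod 899)
5^4 ≡ 25^2 = 625 ≡ 625 (mod 899)
5^8 ≡ 625^2 = 390625 ≡ 459 (mod 899)
5^16 ≡ 459^2 = 210681 ≡ 315 (mod 899)
5^32 ≡ 315^2 = 99225 ≡ 335 (mod 899)
5^64 ≡ 335^2 = 112225 ≡ 749 (mod 899)
5^128 ≡ 749^2 = 561001 ≡ 25 (mod 899)
5^256 ≡ 25^2 = 625 ≡ 625 (mod 899)
5^512 ≡ 625^2 = 390625 ≡ 459 (mod 899)
898 = 512 + 256 + 128 + 2 in binary powers of 2.
So 5^898 ≡ 459 · 625 · 25 · 25 ≡ 315 (mod 899).
Since 315 ≠ 1, base 5 is a Fermat witness: 899 is composite.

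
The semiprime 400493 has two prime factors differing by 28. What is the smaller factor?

Since p = q + 28, we have 400493 = q(q + 28), so q² + 28q − 400493 = 0.
Discriminant: 28² + 4·400493 = 784 + 1601972 = 1602756; √1602756 = 1266.
q = (−28 + 1266)/2 = 619, and p = q + 28 = 647.
Check: 619 · 647 = 400493.

619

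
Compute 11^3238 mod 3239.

3013

11^1 ≡ 11 (mod 3239)
11^2 ≡ 11^2 = 121 ≡ 121 (mod 3239)
11^4 ≡ 121^2 = 14641 ≡ 1685 (mod 3239)
11^8 ≡ 1685^2 = 2839225 ≡ 1861 (mod 3239)
11^16 ≡ 1861^2 = 3463321 ≡ 830 (mod 3239)
11^32 ≡ 830^2 = 688900 ≡ 2232 (mod 3239)
11^64 ≡ 2232^2 = 4981824 ≡ 242 (mod 3239)
11^128 ≡ 242^2 = 58564 ≡ 262 (mod 3239)
11^256 ≡ 262^2 = 68644 ≡ 625 (mod 3239)
11^512 ≡ 625^2 = 390625 ≡ 1945 (mod 3239)
11^1024 ≡ 1945^2 = 3783025 ≡ 3112 (mod 3239)
11^2048 ≡ 3112^2 = 9684544 ≡ 3173 (mod 3239)
3238 = 2048 + 1024 + 128 + 32 + 4 + 2 in binary powers of 2.
So 11^3238 ≡ 3173 · 3112 · 262 · 2232 · 1685 · 121 ≡ 3013 (mod 3239).
Since 3013 ≠ 1, base 11 is a Fermat witness: 3239 is composite.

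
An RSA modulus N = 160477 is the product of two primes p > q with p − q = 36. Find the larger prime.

Since p = q + 36, we have 160477 = q(q + 36), so q² + 36q − 160477 = 0.
Discriminant: 36² + 4·160477 = 1296 + 641908 = 643204; √643204 = 802.
q = (−36 + 802)/2 = 383, and p = q + 36 = 419.
Check: 383 · 419 = 160477.

419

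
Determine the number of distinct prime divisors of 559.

2

559 = 13 · 43
559 = 13 · 43, which has 2 distinct prime factors.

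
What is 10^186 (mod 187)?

10^1 ≡ 10 (mod 187)
10^2 ≡ 10^2 = 100 ≡ 100 (mod 187)
10^4 ≡ 100^2 = 10000 ≡ 89 (mod 187)
10^8 ≡ 89^2 = 7921 ≡ 67 (mod 187)
10^16 ≡ 67^2 = 4489 ≡ 1 (mod 187)
10^32 ≡ 1^2 = 1 ≡ 1 (mod 187)
10^64 ≡ 1^2 = 1 ≡ 1 (mod 187)
10^128 ≡ 1^2 = 1 ≡ 1 (mod 187)
186 = 128 + 32 + 16 + 8 + 2 in binary powers of 2.
So 10^186 ≡ 1 · 1 · 1 · 67 · 100 ≡ 155 (mod 187).
Since 155 ≠ 1, base 10 is a Fermat witness: 187 is composite.

155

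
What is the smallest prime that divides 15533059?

79

15533059 is odd.
Digit sum 31, not divisible by 3.
Ends in 9: not divisible by 5.
7: 15533059 = 7·2219008 + 3
11: 15533059 = 11·1412096 + 3
13: 15533059 = 13·1194850 + 9
17: 15533059 = 17·913709 + 6
19: 15533059 = 19·817529 + 8
23: 15533059 = 23·675350 + 9
29: 15533059 = 29·535622 + 21
31: 15533059 = 31·501066 + 13
37: 15533059 = 37·419812 + 15
41: 15533059 = 41·378855 + 4
43: 15533059 = 43·361233 + 40
47: 15533059 = 47·330490 + 29
53: 15533059 = 53·293076 + 31
59: 15533059 = 59·263272 + 11
61: 15533059 = 61·254640 + 19
67: 15533059 = 67·231836 + 47
71: 15533059 = 71·218775 + 34
73: 15533059 = 73·212781 + 46
79: 15533059 = 79·196621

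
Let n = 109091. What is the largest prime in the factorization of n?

109091 = 43 · 2537
2537 = 43 · 59
59 is prime.
So 109091 = 43^2 · 59; the largest prime factor is 59.

59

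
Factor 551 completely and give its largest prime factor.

551 = 19 · 29
29 is prime.
So 551 = 19 · 29; the largest prime factor is 29.

29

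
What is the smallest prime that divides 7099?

7099 is odd.
Digit sum 25, not divisible by 3.
Ends in 9: not divisible by 5.
7: 7099 = 7·1014 + 1
11: 7099 = 11·645 + 4
13: 7099 = 13·546 + 1
17: 7099 = 17·417 + 10
19: 7099 = 19·373 + 12
23: 7099 = 23·308 + 15
29: 7099 = 29·244 + 23
31: 7099 = 31·229

31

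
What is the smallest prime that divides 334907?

53

334907 is odd.
Digit sum 26, not divisible by 3.
Ends in 7: not divisible by 5.
7: 334907 = 7·47843 + 6
11: 334907 = 11·30446 + 1
13: 334907 = 13·25762 + 1
17: 334907 = 17·19700 + 7
19: 334907 = 19·17626 + 13
23: 334907 = 23·14561 + 4
29: 334907 = 29·11548 + 15
31: 334907 = 31·10803 + 14
37: 334907 = 37·9051 + 20
41: 334907 = 41·8168 + 19
43: 334907 = 43·7788 + 23
47: 334907 = 47·7125 + 32
53: 334907 = 53·6319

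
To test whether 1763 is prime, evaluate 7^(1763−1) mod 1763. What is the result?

1197

7^1 ≡ 7 (mod 1763)
7^2 ≡ 7^2 = 49 ≡ 49 (mod 1763)
7^4 ≡ 49^2 = 2401 ≡ 638 (mod 1763)
7^8 ≡ 638^2 = 407044 ≡ 1554 (mod 1763)
7^16 ≡ 1554^2 = 2414916 ≡ 1369 (mod 1763)
7^32 ≡ 1369^2 = 1874161 ≡ 92 (mod 1763)
7^64 ≡ 92^2 = 8464 ≡ 1412 (mod 1763)
7^128 ≡ 1412^2 = 1993744 ≡ 1554 (mod 1763)
7^256 ≡ 1554^2 = 2414916 ≡ 1369 (mod 1763)
7^512 ≡ 1369^2 = 1874161 ≡ 92 (mod 1763)
7^1024 ≡ 92^2 = 8464 ≡ 1412 (mod 1763)
1762 = 1024 + 512 + 128 + 64 + 32 + 2 in binary powers of 2.
So 7^1762 ≡ 1412 · 92 · 1554 · 1412 · 92 · 49 ≡ 1197 (mod 1763).
Since 1197 ≠ 1, base 7 is a Fermat witness: 1763 is composite.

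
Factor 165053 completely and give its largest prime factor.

165053 = 7 · 23579
23579 = 17 · 1387
1387 = 19 · 73
73 is prime.
So 165053 = 7 · 17 · 19 · 73; the largest prime factor is 73.

73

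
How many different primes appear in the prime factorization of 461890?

461890 = 2 · 230945
230945 = 5 · 46189
46189 = 11 · 4199
4199 = 13 · 323
323 = 17 · 19
461890 = 2 · 5 · 11 · 13 · 17 · 19, which has 6 distinct prime factors.

6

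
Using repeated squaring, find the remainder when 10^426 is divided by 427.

393

10^1 ≡ 10 (mod 427)
10^2 ≡ 10^2 = 100 ≡ 100 (mod 427)
10^4 ≡ 100^2 = 10000 ≡ 179 (mod 427)
10^8 ≡ 179^2 = 32041 ≡ 16 (mod 427)
10^16 ≡ 16^2 = 256 ≡ 256 (mod 427)
10^32 ≡ 256^2 = 65536 ≡ 205 (mod 427)
10^64 ≡ 205^2 = 42025 ≡ 179 (mod 427)
10^128 ≡ 179^2 = 32041 ≡ 16 (mod 427)
10^256 ≡ 16^2 = 256 ≡ 256 (mod 427)
426 = 256 + 128 + 32 + 8 + 2 in binary powers of 2.
So 10^426 ≡ 256 · 16 · 205 · 16 · 100 ≡ 393 (mod 427).
Since 393 ≠ 1, base 10 is a Fermat witness: 427 is composite.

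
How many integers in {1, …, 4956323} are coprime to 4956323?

Factor: 4956323 = 139 · 181 · 197.
φ(4956323) = (139−1) · (181−1) · (197−1) = 138 · 180 · 196 = 4868640.

4868640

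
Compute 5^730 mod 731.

5^1 ≡ 5 (mod 731)
5^2 ≡ 5^2 = 25 ≡ 25 (mod 731)
5^4 ≡ 25^2 = 625 ≡ 625 (mod 731)
5^8 ≡ 625^2 = 390625 ≡ 271 (mod 731)
5^16 ≡ 271^2 = 73441 ≡ 341 (mod 731)
5^32 ≡ 341^2 = 116281 ≡ 52 (mod 731)
5^64 ≡ 52^2 = 2704 ≡ 511 (mod 731)
5^128 ≡ 511^2 = 261121 ≡ 154 (mod 731)
5^256 ≡ 154^2 = 23716 ≡ 324 (mod 731)
5^512 ≡ 324^2 = 104976 ≡ 443 (mod 731)
730 = 512 + 128 + 64 + 16 + 8 + 2 in binary powers of 2.
So 5^730 ≡ 443 · 154 · 511 · 341 · 271 · 25 ≡ 298 (mod 731).
Since 298 ≠ 1, base 5 is a Fermat witness: 731 is composite.

298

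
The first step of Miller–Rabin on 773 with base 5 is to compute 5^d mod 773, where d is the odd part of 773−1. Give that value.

773 − 1 = 772 = 2^2 · 193, so d = 193.
5^1 ≡ 5 (mod 773)
5^2 ≡ 5^2 = 25 ≡ 25 (mod 773)
5^4 ≡ 25^2 = 625 ≡ 625 (mod 773)
5^8 ≡ 625^2 = 390625 ≡ 260 (mod 773)
5^16 ≡ 260^2 = 67600 ≡ 349 (mod 773)
5^32 ≡ 349^2 = 121801 ≡ 440 (mod 773)
5^64 ≡ 440^2 = 193600 ≡ 350 (mod 773)
5^128 ≡ 350^2 = 122500 ≡ 366 (mod 773)
193 = 128 + 64 + 1 in binary powers of 2.
So 5^193 ≡ 366 · 350 · 5 ≡ 456 (mod 773).
Squaring chain: 456 → 772; reaches −1, so base 5 does not prove 773 composite.

456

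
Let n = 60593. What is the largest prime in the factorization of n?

60593 = 13 · 4661
4661 = 59 · 79
79 is prime.
So 60593 = 13 · 59 · 79; the largest prime factor is 79.

79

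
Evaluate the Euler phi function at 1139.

1056

Factor: 1139 = 17 · 67.
φ(1139) = (17−1) · (67−1) = 16 · 66 = 1056.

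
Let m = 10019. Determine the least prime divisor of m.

43

10019 is odd.
Digit sum 11, not divisible by 3.
Ends in 9: not divisible by 5.
7: 10019 = 7·1431 + 2
11: 10019 = 11·910 + 9
13: 10019 = 13·770 + 9
17: 10019 = 17·589 + 6
19: 10019 = 19·527 + 6
23: 10019 = 23·435 + 14
29: 10019 = 29·345 + 14
31: 10019 = 31·323 + 6
37: 10019 = 37·270 + 29
41: 10019 = 41·244 + 15
43: 10019 = 43·233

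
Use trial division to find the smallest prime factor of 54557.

89

54557 is odd.
Digit sum 26, not divisible by 3.
Ends in 7: not divisible by 5.
7: 54557 = 7·7793 + 6
11: 54557 = 11·4959 + 8
13: 54557 = 13·4196 + 9
17: 54557 = 17·3209 + 4
19: 54557 = 19·2871 + 8
23: 54557 = 23·2372 + 1
29: 54557 = 29·1881 + 8
31: 54557 = 31·1759 + 28
37: 54557 = 37·1474 + 19
41: 54557 = 41·1330 + 27
43: 54557 = 43·1268 + 33
47: 54557 = 47·1160 + 37
53: 54557 = 53·1029 + 20
59: 54557 = 59·924 + 41
61: 54557 = 61·894 + 23
67: 54557 = 67·814 + 19
71: 54557 = 71·768 + 29
73: 54557 = 73·747 + 26
79: 54557 = 79·690 + 47
83: 54557 = 83·657 + 26
89: 54557 = 89·613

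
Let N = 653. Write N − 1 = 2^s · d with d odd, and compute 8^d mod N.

504

653 − 1 = 652 = 2^2 · 163, so d = 163.
8^1 ≡ 8 (mod 653)
8^2 ≡ 8^2 = 64 ≡ 64 (mod 653)
8^4 ≡ 64^2 = 4096 ≡ 178 (mod 653)
8^8 ≡ 178^2 = 31684 ≡ 340 (mod 653)
8^16 ≡ 340^2 = 115600 ≡ 19 (mod 653)
8^32 ≡ 19^2 = 361 ≡ 361 (mod 653)
8^64 ≡ 361^2 = 130321 ≡ 374 (mod 653)
8^128 ≡ 374^2 = 139876 ≡ 134 (mod 653)
163 = 128 + 32 + 2 + 1 in binary powers of 2.
So 8^163 ≡ 134 · 361 · 64 · 8 ≡ 504 (mod 653).
Squaring chain: 504 → 652; reaches −1, so base 8 does not prove 653 composite.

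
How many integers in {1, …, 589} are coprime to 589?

Factor: 589 = 19 · 31.
φ(589) = (19−1) · (31−1) = 18 · 30 = 540.

540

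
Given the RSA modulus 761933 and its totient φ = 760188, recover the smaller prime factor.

859

φ(n) = (p−1)(q−1) = n − (p+q) + 1, so p + q = 761933 − 760188 + 1 = 1746.
p and q are the roots of t² − 1746t + 761933 = 0.
Discriminant: 1746² − 4·761933 = 3048516 − 3047732 = 784; √784 = 28.
q = (1746 − 28)/2 = 859, p = (1746 + 28)/2 = 887.
Check: 859 · 887 = 761933.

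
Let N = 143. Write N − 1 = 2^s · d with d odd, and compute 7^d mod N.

106

143 − 1 = 142 = 2^1 · 71, so d = 71.
7^1 ≡ 7 (mod 143)
7^2 ≡ 7^2 = 49 ≡ 49 (mod 143)
7^4 ≡ 49^2 = 2401 ≡ 113 (mod 143)
7^8 ≡ 113^2 = 12769 ≡ 42 (mod 143)
7^16 ≡ 42^2 = 1764 ≡ 48 (mod 143)
7^32 ≡ 48^2 = 2304 ≡ 16 (mod 143)
7^64 ≡ 16^2 = 256 ≡ 113 (mod 143)
71 = 64 + 4 + 2 + 1 in binary powers of 2.
So 7^71 ≡ 113 · 113 · 49 · 7 ≡ 106 (mod 143).
Squaring chain: 106; never reaches −1, so base 7 is a Miller–Rabin witness that 143 is composite.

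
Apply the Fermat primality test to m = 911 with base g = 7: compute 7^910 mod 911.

1

7^1 ≡ 7 (mod 911)
7^2 ≡ 7^2 = 49 ≡ 49 (mod 911)
7^4 ≡ 49^2 = 2401 ≡ 579 (mod 911)
7^8 ≡ 579^2 = 335241 ≡ 904 (mod 911)
7^16 ≡ 904^2 = 817216 ≡ 49 (mod 911)
7^32 ≡ 49^2 = 2401 ≡ 579 (mod 911)
7^64 ≡ 579^2 = 335241 ≡ 904 (mod 911)
7^128 ≡ 904^2 = 817216 ≡ 49 (mod 911)
7^256 ≡ 49^2 = 2401 ≡ 579 (mod 911)
7^512 ≡ 579^2 = 335241 ≡ 904 (mod 911)
910 = 512 + 256 + 128 + 8 + 4 + 2 in binary powers of 2.
So 7^910 ≡ 904 · 579 · 49 · 904 · 579 · 49 ≡ 1 (mod 911).
Since the result is 1, base 7 gives no evidence that 911 is composite.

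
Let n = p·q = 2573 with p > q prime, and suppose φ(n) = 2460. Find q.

31

φ(n) = (p−1)(q−1) = n − (p+q) + 1, so p + q = 2573 − 2460 + 1 = 114.
p and q are the roots of t² − 114t + 2573 = 0.
Discriminant: 114² − 4·2573 = 12996 − 10292 = 2704; √2704 = 52.
q = (114 − 52)/2 = 31, p = (114 + 52)/2 = 83.
Check: 31 · 83 = 2573.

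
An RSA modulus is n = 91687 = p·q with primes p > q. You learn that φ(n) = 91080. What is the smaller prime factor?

φ(n) = (p−1)(q−1) = n − (p+q) + 1, so p + q = 91687 − 91080 + 1 = 608.
p and q are the roots of t² − 608t + 91687 = 0.
Discriminant: 608² − 4·91687 = 369664 − 366748 = 2916; √2916 = 54.
q = (608 − 54)/2 = 277, p = (608 + 54)/2 = 331.
Check: 277 · 331 = 91687.

277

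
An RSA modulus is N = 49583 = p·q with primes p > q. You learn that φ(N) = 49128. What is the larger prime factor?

277

φ(n) = (p−1)(q−1) = n − (p+q) + 1, so p + q = 49583 − 49128 + 1 = 456.
p and q are the roots of t² − 456t + 49583 = 0.
Discriminant: 456² − 4·49583 = 207936 − 198332 = 9604; √9604 = 98.
q = (456 − 98)/2 = 179, p = (456 + 98)/2 = 277.
Check: 179 · 277 = 49583.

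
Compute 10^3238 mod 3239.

10^1 ≡ 10 (mod 3239)
10^2 ≡ 10^2 = 100 ≡ 100 (mod 3239)
10^4 ≡ 100^2 = 10000 ≡ 283 (mod 3239)
10^8 ≡ 283^2 = 80089 ≡ 2353 (mod 3239)
10^16 ≡ 2353^2 = 5536609 ≡ 1158 (mod 3239)
10^32 ≡ 1158^2 = 1340964 ≡ 18 (mod 3239)
10^64 ≡ 18^2 = 324 ≡ 324 (mod 3239)
10^128 ≡ 324^2 = 104976 ≡ 1328 (mod 3239)
10^256 ≡ 1328^2 = 1763584 ≡ 1568 (mod 3239)
10^512 ≡ 1568^2 = 2458624 ≡ 223 (mod 3239)
10^1024 ≡ 223^2 = 49729 ≡ 1144 (mod 3239)
10^2048 ≡ 1144^2 = 1308736 ≡ 180 (mod 3239)
3238 = 2048 + 1024 + 128 + 32 + 4 + 2 in binary powers of 2.
So 10^3238 ≡ 180 · 1144 · 1328 · 18 · 283 · 100 ≡ 3091 (mod 3239).
Since 3091 ≠ 1, base 10 is a Fermat witness: 3239 is composite.

3091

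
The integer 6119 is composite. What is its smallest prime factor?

29

6119 is odd.
Digit sum 17, not divisible by 3.
Ends in 9: not divisible by 5.
7: 6119 = 7·874 + 1
11: 6119 = 11·556 + 3
13: 6119 = 13·470 + 9
17: 6119 = 17·359 + 16
19: 6119 = 19·322 + 1
23: 6119 = 23·266 + 1
29: 6119 = 29·211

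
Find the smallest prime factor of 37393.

37393 is odd.
Digit sum 25, not divisible by 3.
Ends in 3: not divisible by 5.
7: 37393 = 7·5341 + 6
11: 37393 = 11·3399 + 4
13: 37393 = 13·2876 + 5
17: 37393 = 17·2199 + 10
19: 37393 = 19·1968 + 1
23: 37393 = 23·1625 + 18
29: 37393 = 29·1289 + 12
31: 37393 = 31·1206 + 7
37: 37393 = 37·1010 + 23
41: 37393 = 41·912 + 1
43: 37393 = 43·869 + 26
47: 37393 = 47·795 + 28
53: 37393 = 53·705 + 28
59: 37393 = 59·633 + 46
61: 37393 = 61·613

61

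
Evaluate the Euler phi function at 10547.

10296

Factor: 10547 = 53 · 199.
φ(10547) = (53−1) · (199−1) = 52 · 198 = 10296.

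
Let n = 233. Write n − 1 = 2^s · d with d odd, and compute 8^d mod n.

233 − 1 = 232 = 2^3 · 29, so d = 29.
8^1 ≡ 8 (mod 233)
8^2 ≡ 8^2 = 64 ≡ 64 (mod 233)
8^4 ≡ 64^2 = 4096 ≡ 135 (mod 233)
8^8 ≡ 135^2 = 18225 ≡ 51 (mod 233)
8^16 ≡ 51^2 = 2601 ≡ 38 (mod 233)
29 = 16 + 8 + 4 + 1 in binary powers of 2.
So 8^29 ≡ 38 · 51 · 135 · 8 ≡ 1 (mod 233).
Since 8^d ≡ 1 (mod 233), base 8 does not prove 233 composite.

1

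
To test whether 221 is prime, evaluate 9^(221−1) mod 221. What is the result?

9^1 ≡ 9 (mod 221)
9^2 ≡ 9^2 = 81 ≡ 81 (mod 221)
9^4 ≡ 81^2 = 6561 ≡ 152 (mod 221)
9^8 ≡ 152^2 = 23104 ≡ 120 (mod 221)
9^16 ≡ 120^2 = 14400 ≡ 35 (mod 221)
9^32 ≡ 35^2 = 1225 ≡ 120 (mod 221)
9^64 ≡ 120^2 = 14400 ≡ 35 (mod 221)
9^128 ≡ 35^2 = 1225 ≡ 120 (mod 221)
220 = 128 + 64 + 16 + 8 + 4 in binary powers of 2.
So 9^220 ≡ 120 · 35 · 35 · 120 · 152 ≡ 152 (mod 221).
Since 152 ≠ 1, base 9 is a Fermat witness: 221 is composite.

152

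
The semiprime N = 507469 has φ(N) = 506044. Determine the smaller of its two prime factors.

683

φ(n) = (p−1)(q−1) = n − (p+q) + 1, so p + q = 507469 − 506044 + 1 = 1426.
p and q are the roots of t² − 1426t + 507469 = 0.
Discriminant: 1426² − 4·507469 = 2033476 − 2029876 = 3600; √3600 = 60.
q = (1426 − 60)/2 = 683, p = (1426 + 60)/2 = 743.
Check: 683 · 743 = 507469.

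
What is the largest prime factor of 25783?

25783 = 19 · 1357
1357 = 23 · 59
59 is prime.
So 25783 = 19 · 23 · 59; the largest prime factor is 59.

59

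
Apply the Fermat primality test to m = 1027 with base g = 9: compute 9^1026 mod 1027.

222

9^1 ≡ 9 (mod 1027)
9^2 ≡ 9^2 = 81 ≡ 81 (mod 1027)
9^4 ≡ 81^2 = 6561 ≡ 399 (mod 1027)
9^8 ≡ 399^2 = 159201 ≡ 16 (mod 1027)
9^16 ≡ 16^2 = 256 ≡ 256 (mod 1027)
9^32 ≡ 256^2 = 65536 ≡ 835 (mod 1027)
9^64 ≡ 835^2 = 697225 ≡ 919 (mod 1027)
9^128 ≡ 919^2 = 844561 ≡ 367 (mod 1027)
9^256 ≡ 367^2 = 134689 ≡ 152 (mod 1027)
9^512 ≡ 152^2 = 23104 ≡ 510 (mod 1027)
9^1024 ≡ 510^2 = 260100 ≡ 269 (mod 1027)
1026 = 1024 + 2 in binary powers of 2.
So 9^1026 ≡ 269 · 81 ≡ 222 (mod 1027).
Since 222 ≠ 1, base 9 is a Fermat witness: 1027 is composite.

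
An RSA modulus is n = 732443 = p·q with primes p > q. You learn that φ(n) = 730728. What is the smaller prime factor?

φ(n) = (p−1)(q−1) = n − (p+q) + 1, so p + q = 732443 − 730728 + 1 = 1716.
p and q are the roots of t² − 1716t + 732443 = 0.
Discriminant: 1716² − 4·732443 = 2944656 − 2929772 = 14884; √14884 = 122.
q = (1716 − 122)/2 = 797, p = (1716 + 122)/2 = 919.
Check: 797 · 919 = 732443.

797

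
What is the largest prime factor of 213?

71

213 = 3 · 71
71 is prime.
So 213 = 3 · 71; the largest prime factor is 71.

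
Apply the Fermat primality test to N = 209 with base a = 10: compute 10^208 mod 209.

199

10^1 ≡ 10 (mod 209)
10^2 ≡ 10^2 = 100 ≡ 100 (mod 209)
10^4 ≡ 100^2 = 10000 ≡ 177 (mod 209)
10^8 ≡ 177^2 = 31329 ≡ 188 (mod 209)
10^16 ≡ 188^2 = 35344 ≡ 23 (mod 209)
10^32 ≡ 23^2 = 529 ≡ 111 (mod 209)
10^64 ≡ 111^2 = 12321 ≡ 199 (mod 209)
10^128 ≡ 199^2 = 39601 ≡ 100 (mod 209)
208 = 128 + 64 + 16 in binary powers of 2.
So 10^208 ≡ 100 · 199 · 23 ≡ 199 (mod 209).
Since 199 ≠ 1, base 10 is a Fermat witness: 209 is composite.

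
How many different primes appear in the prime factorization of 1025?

1025 = 5^2 · 41
1025 = 5^2 · 41, which has 2 distinct prime factors.

2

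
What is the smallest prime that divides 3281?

17

3281 is odd.
Digit sum 14, not divisible by 3.
Ends in 1: not divisible by 5.
7: 3281 = 7·468 + 5
11: 3281 = 11·298 + 3
13: 3281 = 13·252 + 5
17: 3281 = 17·193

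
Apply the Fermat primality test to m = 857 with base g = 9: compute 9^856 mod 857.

1

9^1 ≡ 9 (mod 857)
9^2 ≡ 9^2 = 81 ≡ 81 (mod 857)
9^4 ≡ 81^2 = 6561 ≡ 562 (mod 857)
9^8 ≡ 562^2 = 315844 ≡ 468 (mod 857)
9^16 ≡ 468^2 = 219024 ≡ 489 (mod 857)
9^32 ≡ 489^2 = 239121 ≡ 18 (mod 857)
9^64 ≡ 18^2 = 324 ≡ 324 (mod 857)
9^128 ≡ 324^2 = 104976 ≡ 422 (mod 857)
9^256 ≡ 422^2 = 178084 ≡ 685 (mod 857)
9^512 ≡ 685^2 = 469225 ≡ 446 (mod 857)
856 = 512 + 256 + 64 + 16 + 8 in binary powers of 2.
So 9^856 ≡ 446 · 685 · 324 · 489 · 468 ≡ 1 (mod 857).
Since the result is 1, base 9 gives no evidence that 857 is composite.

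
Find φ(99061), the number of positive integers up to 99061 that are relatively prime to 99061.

91872

Factor: 99061 = 23 · 59 · 73.
φ(99061) = (23−1) · (59−1) · (73−1) = 22 · 58 · 72 = 91872.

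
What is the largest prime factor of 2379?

61

2379 = 3 · 793
793 = 13 · 61
61 is prime.
So 2379 = 3 · 13 · 61; the largest prime factor is 61.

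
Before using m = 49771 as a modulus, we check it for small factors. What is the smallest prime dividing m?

49771 is odd.
Digit sum 28, not divisible by 3.
Ends in 1: not divisible by 5.
7: 49771 = 7·7110 + 1
11: 49771 = 11·4524 + 7
13: 49771 = 13·3828 + 7
17: 49771 = 17·2927 + 12
19: 49771 = 19·2619 + 10
23: 49771 = 23·2163 + 22
29: 49771 = 29·1716 + 7
31: 49771 = 31·1605 + 16
37: 49771 = 37·1345 + 6
41: 49771 = 41·1213 + 38
43: 49771 = 43·1157 + 20
47: 49771 = 47·1058 + 45
53: 49771 = 53·939 + 4
59: 49771 = 59·843 + 34
61: 49771 = 61·815 + 56
67: 49771 = 67·742 + 57
71: 49771 = 71·701

71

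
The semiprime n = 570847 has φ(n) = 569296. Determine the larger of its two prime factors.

953

φ(n) = (p−1)(q−1) = n − (p+q) + 1, so p + q = 570847 − 569296 + 1 = 1552.
p and q are the roots of t² − 1552t + 570847 = 0.
Discriminant: 1552² − 4·570847 = 2408704 − 2283388 = 125316; √125316 = 354.
q = (1552 − 354)/2 = 599, p = (1552 + 354)/2 = 953.
Check: 599 · 953 = 570847.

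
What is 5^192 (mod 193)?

1

5^1 ≡ 5 (mod 193)
5^2 ≡ 5^2 = 25 ≡ 25 (mod 193)
5^4 ≡ 25^2 = 625 ≡ 46 (mod 193)
5^8 ≡ 46^2 = 2116 ≡ 186 (mod 193)
5^16 ≡ 186^2 = 34596 ≡ 49 (mod 193)
5^32 ≡ 49^2 = 2401 ≡ 85 (mod 193)
5^64 ≡ 85^2 = 7225 ≡ 84 (mod 193)
5^128 ≡ 84^2 = 7056 ≡ 108 (mod 193)
192 = 128 + 64 in binary powers of 2.
So 5^192 ≡ 108 · 84 ≡ 1 (mod 193).
Since the result is 1, base 5 gives no evidence that 193 is composite.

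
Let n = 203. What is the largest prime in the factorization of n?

203 = 7 · 29
29 is prime.
So 203 = 7 · 29; the largest prime factor is 29.

29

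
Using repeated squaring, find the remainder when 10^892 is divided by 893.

10^1 ≡ 10 (mod 893)
10^2 ≡ 10^2 = 100 ≡ 100 (mod 893)
10^4 ≡ 100^2 = 10000 ≡ 177 (mod 893)
10^8 ≡ 177^2 = 31329 ≡ 74 (mod 893)
10^16 ≡ 74^2 = 5476 ≡ 118 (mod 893)
10^32 ≡ 118^2 = 13924 ≡ 529 (mod 893)
10^64 ≡ 529^2 = 279841 ≡ 332 (mod 893)
10^128 ≡ 332^2 = 110224 ≡ 385 (mod 893)
10^256 ≡ 385^2 = 148225 ≡ 880 (mod 893)
10^512 ≡ 880^2 = 774400 ≡ 169 (mod 893)
892 = 512 + 256 + 64 + 32 + 16 + 8 + 4 in binary powers of 2.
So 10^892 ≡ 169 · 880 · 332 · 529 · 118 · 74 · 177 ≡ 332 (mod 893).
Since 332 ≠ 1, base 10 is a Fermat witness: 893 is composite.

332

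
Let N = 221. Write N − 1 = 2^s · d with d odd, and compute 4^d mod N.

221 − 1 = 220 = 2^2 · 55, so d = 55.
4^1 ≡ 4 (mod 221)
4^2 ≡ 4^2 = 16 ≡ 16 (mod 221)
4^4 ≡ 16^2 = 256 ≡ 35 (mod 221)
4^8 ≡ 35^2 = 1225 ≡ 120 (mod 221)
4^16 ≡ 120^2 = 14400 ≡ 35 (mod 221)
4^32 ≡ 35^2 = 1225 ≡ 120 (mod 221)
55 = 32 + 16 + 4 + 2 + 1 in binary powers of 2.
So 4^55 ≡ 120 · 35 · 35 · 16 · 4 ≡ 30 (mod 221).
Squaring chain: 30 → 16; never reaches −1, so base 4 is a Miller–Rabin witness that 221 is composite.

30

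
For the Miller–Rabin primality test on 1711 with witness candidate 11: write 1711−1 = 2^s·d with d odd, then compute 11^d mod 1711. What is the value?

1711 − 1 = 1710 = 2^1 · 855, so d = 855.
11^1 ≡ 11 (mod 1711)
11^2 ≡ 11^2 = 121 ≡ 121 (mod 1711)
11^4 ≡ 121^2 = 14641 ≡ 953 (mod 1711)
11^8 ≡ 953^2 = 908209 ≡ 1379 (mod 1711)
11^16 ≡ 1379^2 = 1901641 ≡ 720 (mod 1711)
11^32 ≡ 720^2 = 518400 ≡ 1678 (mod 1711)
11^64 ≡ 1678^2 = 2815684 ≡ 1089 (mod 1711)
11^128 ≡ 1089^2 = 1185921 ≡ 198 (mod 1711)
11^256 ≡ 198^2 = 39204 ≡ 1562 (mod 1711)
11^512 ≡ 1562^2 = 2439844 ≡ 1669 (mod 1711)
855 = 512 + 256 + 64 + 16 + 4 + 2 + 1 in binary powers of 2.
So 11^855 ≡ 1669 · 1562 · 1089 · 720 · 953 · 121 · 11 ≡ 1294 (mod 1711).
Squaring chain: 1294; never reaches −1, so base 11 is a Miller–Rabin witness that 1711 is composite.

1294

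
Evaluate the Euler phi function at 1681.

Factor: 1681 = 41^2.
φ(1681) = 41^1·(41−1) = 1640.

1640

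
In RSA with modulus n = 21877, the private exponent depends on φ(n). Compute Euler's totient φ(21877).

21580

Factor: 21877 = 131 · 167.
φ(21877) = (131−1) · (167−1) = 130 · 166 = 21580.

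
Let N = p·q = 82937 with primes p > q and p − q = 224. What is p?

421

Since p = q + 224, we have 82937 = q(q + 224), so q² + 224q − 82937 = 0.
Discriminant: 224² + 4·82937 = 50176 + 331748 = 381924; √381924 = 618.
q = (−224 + 618)/2 = 197, and p = q + 224 = 421.
Check: 197 · 421 = 82937.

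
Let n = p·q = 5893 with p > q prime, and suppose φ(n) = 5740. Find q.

71

φ(n) = (p−1)(q−1) = n − (p+q) + 1, so p + q = 5893 − 5740 + 1 = 154.
p and q are the roots of t² − 154t + 5893 = 0.
Discriminant: 154² − 4·5893 = 23716 − 23572 = 144; √144 = 12.
q = (154 − 12)/2 = 71, p = (154 + 12)/2 = 83.
Check: 71 · 83 = 5893.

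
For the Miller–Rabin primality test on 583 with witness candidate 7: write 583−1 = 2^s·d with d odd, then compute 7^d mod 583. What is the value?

583 − 1 = 582 = 2^1 · 291, so d = 291.
7^1 ≡ 7 (mod 583)
7^2 ≡ 7^2 = 49 ≡ 49 (mod 583)
7^4 ≡ 49^2 = 2401 ≡ 69 (mod 583)
7^8 ≡ 69^2 = 4761 ≡ 97 (mod 583)
7^16 ≡ 97^2 = 9409 ≡ 81 (mod 583)
7^32 ≡ 81^2 = 6561 ≡ 148 (mod 583)
7^64 ≡ 148^2 = 21904 ≡ 333 (mod 583)
7^128 ≡ 333^2 = 110889 ≡ 119 (mod 583)
7^256 ≡ 119^2 = 14161 ≡ 169 (mod 583)
291 = 256 + 32 + 2 + 1 in binary powers of 2.
So 7^291 ≡ 169 · 148 · 49 · 7 ≡ 271 (mod 583).
Squaring chain: 271; never reaches −1, so base 7 is a Miller–Rabin witness that 583 is composite.

271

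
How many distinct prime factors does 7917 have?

7917 = 3 · 2639
2639 = 7 · 377
377 = 13 · 29
7917 = 3 · 7 · 13 · 29, which has 4 distinct prime factors.

4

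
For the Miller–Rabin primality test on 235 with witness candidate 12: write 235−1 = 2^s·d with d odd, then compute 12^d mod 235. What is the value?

97

235 − 1 = 234 = 2^1 · 117, so d = 117.
12^1 ≡ 12 (mod 235)
12^2 ≡ 12^2 = 144 ≡ 144 (mod 235)
12^4 ≡ 144^2 = 20736 ≡ 56 (mod 235)
12^8 ≡ 56^2 = 3136 ≡ 81 (mod 235)
12^16 ≡ 81^2 = 6561 ≡ 216 (mod 235)
12^32 ≡ 216^2 = 46656 ≡ 126 (mod 235)
12^64 ≡ 126^2 = 15876 ≡ 131 (mod 235)
117 = 64 + 32 + 16 + 4 + 1 in binary powers of 2.
So 12^117 ≡ 131 · 126 · 216 · 56 · 12 ≡ 97 (mod 235).
Squaring chain: 97; never reaches −1, so base 12 is a Miller–Rabin witness that 235 is composite.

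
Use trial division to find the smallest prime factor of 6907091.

6907091 is odd.
Digit sum 32, not divisible by 3.
Ends in 1: not divisible by 5.
7: 6907091 = 7·986727 + 2
11: 6907091 = 11·627917 + 4
13: 6907091 = 13·531314 + 9
17: 6907091 = 17·406299 + 8
19: 6907091 = 19·363531 + 2
23: 6907091 = 23·300308 + 7
29: 6907091 = 29·238175 + 16
31: 6907091 = 31·222809 + 12
37: 6907091 = 37·186678 + 5
41: 6907091 = 41·168465 + 26
43: 6907091 = 43·160630 + 1
47: 6907091 = 47·146959 + 18
53: 6907091 = 53·130322 + 25
59: 6907091 = 59·117069 + 20
61: 6907091 = 61·113231

61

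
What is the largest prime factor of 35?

35 = 5 · 7
7 is prime.
So 35 = 5 · 7; the largest prime factor is 7.

7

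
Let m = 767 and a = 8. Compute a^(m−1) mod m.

285

8^1 ≡ 8 (mod 767)
8^2 ≡ 8^2 = 64 ≡ 64 (mod 767)
8^4 ≡ 64^2 = 4096 ≡ 261 (mod 767)
8^8 ≡ 261^2 = 68121 ≡ 625 (mod 767)
8^16 ≡ 625^2 = 390625 ≡ 222 (mod 767)
8^32 ≡ 222^2 = 49284 ≡ 196 (mod 767)
8^64 ≡ 196^2 = 38416 ≡ 66 (mod 767)
8^128 ≡ 66^2 = 4356 ≡ 521 (mod 767)
8^256 ≡ 521^2 = 271441 ≡ 690 (mod 767)
8^512 ≡ 690^2 = 476100 ≡ 560 (mod 767)
766 = 512 + 128 + 64 + 32 + 16 + 8 + 4 + 2 in binary powers of 2.
So 8^766 ≡ 560 · 521 · 66 · 196 · 222 · 625 · 261 · 64 ≡ 285 (mod 767).
Since 285 ≠ 1, base 8 is a Fermat witness: 767 is composite.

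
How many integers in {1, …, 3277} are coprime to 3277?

3136

Factor: 3277 = 29 · 113.
φ(3277) = (29−1) · (113−1) = 28 · 112 = 3136.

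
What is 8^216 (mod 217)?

8

8^1 ≡ 8 (mod 217)
8^2 ≡ 8^2 = 64 ≡ 64 (mod 217)
8^4 ≡ 64^2 = 4096 ≡ 190 (mod 217)
8^8 ≡ 190^2 = 36100 ≡ 78 (mod 217)
8^16 ≡ 78^2 = 6084 ≡ 8 (mod 217)
8^32 ≡ 8^2 = 64 ≡ 64 (mod 217)
8^64 ≡ 64^2 = 4096 ≡ 190 (mod 217)
8^128 ≡ 190^2 = 36100 ≡ 78 (mod 217)
216 = 128 + 64 + 16 + 8 in binary powers of 2.
So 8^216 ≡ 78 · 190 · 8 · 78 ≡ 8 (mod 217).
Since 8 ≠ 1, base 8 is a Fermat witness: 217 is composite.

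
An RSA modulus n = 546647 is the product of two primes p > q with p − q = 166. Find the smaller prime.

Since p = q + 166, we have 546647 = q(q + 166), so q² + 166q − 546647 = 0.
Discriminant: 166² + 4·546647 = 27556 + 2186588 = 2214144; √2214144 = 1488.
q = (−166 + 1488)/2 = 661, and p = q + 166 = 827.
Check: 661 · 827 = 546647.

661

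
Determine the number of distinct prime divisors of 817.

2

817 = 19 · 43
817 = 19 · 43, which has 2 distinct prime factors.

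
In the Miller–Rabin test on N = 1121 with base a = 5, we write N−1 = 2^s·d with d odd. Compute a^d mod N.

1121 − 1 = 1120 = 2^5 · 35, so d = 35.
5^1 ≡ 5 (mod 1121)
5^2 ≡ 5^2 = 25 ≡ 25 (mod 1121)
5^4 ≡ 25^2 = 625 ≡ 625 (mod 1121)
5^8 ≡ 625^2 = 390625 ≡ 517 (mod 1121)
5^16 ≡ 517^2 = 267289 ≡ 491 (mod 1121)
5^32 ≡ 491^2 = 241081 ≡ 66 (mod 1121)
35 = 32 + 2 + 1 in binary powers of 2.
So 5^35 ≡ 66 · 25 · 5 ≡ 403 (mod 1121).
Squaring chain: 403 → 985 → 560 → 841 → 1051; never reaches −1, so base 5 is a Miller–Rabin witness that 1121 is composite.

403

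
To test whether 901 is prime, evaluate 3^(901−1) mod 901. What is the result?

3^1 ≡ 3 (mod 901)
3^2 ≡ 3^2 = 9 ≡ 9 (mod 901)
3^4 ≡ 9^2 = 81 ≡ 81 (mod 901)
3^8 ≡ 81^2 = 6561 ≡ 254 (mod 901)
3^16 ≡ 254^2 = 64516 ≡ 545 (mod 901)
3^32 ≡ 545^2 = 297025 ≡ 596 (mod 901)
3^64 ≡ 596^2 = 355216 ≡ 222 (mod 901)
3^128 ≡ 222^2 = 49284 ≡ 630 (mod 901)
3^256 ≡ 630^2 = 396900 ≡ 460 (mod 901)
3^512 ≡ 460^2 = 211600 ≡ 766 (mod 901)
900 = 512 + 256 + 128 + 4 in binary powers of 2.
So 3^900 ≡ 766 · 460 · 630 · 81 ≡ 863 (mod 901).
Since 863 ≠ 1, base 3 is a Fermat witness: 901 is composite.

863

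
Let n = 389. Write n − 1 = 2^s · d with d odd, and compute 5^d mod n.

389 − 1 = 388 = 2^2 · 97, so d = 97.
5^1 ≡ 5 (mod 389)
5^2 ≡ 5^2 = 25 ≡ 25 (mod 389)
5^4 ≡ 25^2 = 625 ≡ 236 (mod 389)
5^8 ≡ 236^2 = 55696 ≡ 69 (mod 389)
5^16 ≡ 69^2 = 4761 ≡ 93 (mod 389)
5^32 ≡ 93^2 = 8649 ≡ 91 (mod 389)
5^64 ≡ 91^2 = 8281 ≡ 112 (mod 389)
97 = 64 + 32 + 1 in binary powers of 2.
So 5^97 ≡ 112 · 91 · 5 ≡ 1 (mod 389).
Since 5^d ≡ 1 (mod 389), base 5 does not prove 389 composite.

1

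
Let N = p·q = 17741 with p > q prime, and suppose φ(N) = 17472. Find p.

157

φ(n) = (p−1)(q−1) = n − (p+q) + 1, so p + q = 17741 − 17472 + 1 = 270.
p and q are the roots of t² − 270t + 17741 = 0.
Discriminant: 270² − 4·17741 = 72900 − 70964 = 1936; √1936 = 44.
q = (270 − 44)/2 = 113, p = (270 + 44)/2 = 157.
Check: 113 · 157 = 17741.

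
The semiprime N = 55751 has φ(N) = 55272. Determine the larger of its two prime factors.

φ(n) = (p−1)(q−1) = n − (p+q) + 1, so p + q = 55751 − 55272 + 1 = 480.
p and q are the roots of t² − 480t + 55751 = 0.
Discriminant: 480² − 4·55751 = 230400 − 223004 = 7396; √7396 = 86.
q = (480 − 86)/2 = 197, p = (480 + 86)/2 = 283.
Check: 197 · 283 = 55751.

283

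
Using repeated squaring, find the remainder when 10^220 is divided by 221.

10^1 ≡ 10 (mod 221)
10^2 ≡ 10^2 = 100 ≡ 100 (mod 221)
10^4 ≡ 100^2 = 10000 ≡ 55 (mod 221)
10^8 ≡ 55^2 = 3025 ≡ 152 (mod 221)
10^16 ≡ 152^2 = 23104 ≡ 120 (mod 221)
10^32 ≡ 120^2 = 14400 ≡ 35 (mod 221)
10^64 ≡ 35^2 = 1225 ≡ 120 (mod 221)
10^128 ≡ 120^2 = 14400 ≡ 35 (mod 221)
220 = 128 + 64 + 16 + 8 + 4 in binary powers of 2.
So 10^220 ≡ 35 · 120 · 120 · 152 · 55 ≡ 81 (mod 221).
Since 81 ≠ 1, base 10 is a Fermat witness: 221 is composite.

81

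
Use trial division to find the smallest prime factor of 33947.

33947 is odd.
Digit sum 26, not divisible by 3.
Ends in 7: not divisible by 5.
7: 33947 = 7·4849 + 4
11: 33947 = 11·3086 + 1
13: 33947 = 13·2611 + 4
17: 33947 = 17·1996 + 15
19: 33947 = 19·1786 + 13
23: 33947 = 23·1475 + 22
29: 33947 = 29·1170 + 17
31: 33947 = 31·1095 + 2
37: 33947 = 37·917 + 18
41: 33947 = 41·827 + 40
43: 33947 = 43·789 + 20
47: 33947 = 47·722 + 13
53: 33947 = 53·640 + 27
59: 33947 = 59·575 + 22
61: 33947 = 61·556 + 31
67: 33947 = 67·506 + 45
71: 33947 = 71·478 + 9
73: 33947 = 73·465 + 2
79: 33947 = 79·429 + 56
83: 33947 = 83·409

83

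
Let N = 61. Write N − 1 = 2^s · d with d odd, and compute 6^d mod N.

50

61 − 1 = 60 = 2^2 · 15, so d = 15.
6^1 ≡ 6 (mod 61)
6^2 ≡ 6^2 = 36 ≡ 36 (mod 61)
6^4 ≡ 36^2 = 1296 ≡ 15 (mod 61)
6^8 ≡ 15^2 = 225 ≡ 42 (mod 61)
15 = 8 + 4 + 2 + 1 in binary powers of 2.
So 6^15 ≡ 42 · 15 · 36 · 6 ≡ 50 (mod 61).
Squaring chain: 50 → 60; reaches −1, so base 6 does not prove 61 composite.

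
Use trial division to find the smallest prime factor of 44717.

97

44717 is odd.
Digit sum 23, not divisible by 3.
Ends in 7: not divisible by 5.
7: 44717 = 7·6388 + 1
11: 44717 = 11·4065 + 2
13: 44717 = 13·3439 + 10
17: 44717 = 17·2630 + 7
19: 44717 = 19·2353 + 10
23: 44717 = 23·1944 + 5
29: 44717 = 29·1541 + 28
31: 44717 = 31·1442 + 15
37: 44717 = 37·1208 + 21
41: 44717 = 41·1090 + 27
43: 44717 = 43·1039 + 40
47: 44717 = 47·951 + 20
53: 44717 = 53·843 + 38
59: 44717 = 59·757 + 54
61: 44717 = 61·733 + 4
67: 44717 = 67·667 + 28
71: 44717 = 71·629 + 58
73: 44717 = 73·612 + 41
79: 44717 = 79·566 + 3
83: 44717 = 83·538 + 63
89: 44717 = 89·502 + 39
97: 44717 = 97·461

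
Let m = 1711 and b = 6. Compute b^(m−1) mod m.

6^1 ≡ 6 (mod 1711)
6^2 ≡ 6^2 = 36 ≡ 36 (mod 1711)
6^4 ≡ 36^2 = 1296 ≡ 1296 (mod 1711)
6^8 ≡ 1296^2 = 1679616 ≡ 1125 (mod 1711)
6^16 ≡ 1125^2 = 1265625 ≡ 1196 (mod 1711)
6^32 ≡ 1196^2 = 1430416 ≡ 20 (mod 1711)
6^64 ≡ 20^2 = 400 ≡ 400 (mod 1711)
6^128 ≡ 400^2 = 160000 ≡ 877 (mod 1711)
6^256 ≡ 877^2 = 769129 ≡ 890 (mod 1711)
6^512 ≡ 890^2 = 792100 ≡ 1618 (mod 1711)
6^1024 ≡ 1618^2 = 2617924 ≡ 94 (mod 1711)
1710 = 1024 + 512 + 128 + 32 + 8 + 4 + 2 in binary powers of 2.
So 6^1710 ≡ 94 · 1618 · 877 · 20 · 1125 · 1296 · 36 ≡ 993 (mod 1711).
Since 993 ≠ 1, base 6 is a Fermat witness: 1711 is composite.

993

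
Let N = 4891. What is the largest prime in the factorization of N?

73

4891 = 67 · 73
73 is prime.
So 4891 = 67 · 73; the largest prime factor is 73.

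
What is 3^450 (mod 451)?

419

3^1 ≡ 3 (mod 451)
3^2 ≡ 3^2 = 9 ≡ 9 (mod 451)
3^4 ≡ 9^2 = 81 ≡ 81 (mod 451)
3^8 ≡ 81^2 = 6561 ≡ 247 (mod 451)
3^16 ≡ 247^2 = 61009 ≡ 124 (mod 451)
3^32 ≡ 124^2 = 15376 ≡ 42 (mod 451)
3^64 ≡ 42^2 = 1764 ≡ 411 (mod 451)
3^128 ≡ 411^2 = 168921 ≡ 247 (mod 451)
3^256 ≡ 247^2 = 61009 ≡ 124 (mod 451)
450 = 256 + 128 + 64 + 2 in binary powers of 2.
So 3^450 ≡ 124 · 247 · 411 · 9 ≡ 419 (mod 451).
Since 419 ≠ 1, base 3 is a Fermat witness: 451 is composite.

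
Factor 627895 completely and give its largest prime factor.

89

627895 = 5 · 125579
125579 = 17 · 7387
7387 = 83 · 89
89 is prime.
So 627895 = 5 · 17 · 83 · 89; the largest prime factor is 89.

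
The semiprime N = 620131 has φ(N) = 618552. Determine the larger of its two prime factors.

φ(n) = (p−1)(q−1) = n − (p+q) + 1, so p + q = 620131 − 618552 + 1 = 1580.
p and q are the roots of t² − 1580t + 620131 = 0.
Discriminant: 1580² − 4·620131 = 2496400 − 2480524 = 15876; √15876 = 126.
q = (1580 − 126)/2 = 727, p = (1580 + 126)/2 = 853.
Check: 727 · 853 = 620131.

853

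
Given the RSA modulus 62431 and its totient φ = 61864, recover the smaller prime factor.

149

φ(n) = (p−1)(q−1) = n − (p+q) + 1, so p + q = 62431 − 61864 + 1 = 568.
p and q are the roots of t² − 568t + 62431 = 0.
Discriminant: 568² − 4·62431 = 322624 − 249724 = 72900; √72900 = 270.
q = (568 − 270)/2 = 149, p = (568 + 270)/2 = 419.
Check: 149 · 419 = 62431.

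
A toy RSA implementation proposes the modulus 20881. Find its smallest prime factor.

7

20881 is odd.
Digit sum 19, not divisible by 3.
Ends in 1: not divisible by 5.
7: 20881 = 7·2983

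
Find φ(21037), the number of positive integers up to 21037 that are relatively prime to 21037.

Factor: 21037 = 109 · 193.
φ(21037) = (109−1) · (193−1) = 108 · 192 = 20736.

20736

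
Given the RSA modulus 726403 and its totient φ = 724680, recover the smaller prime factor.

733

φ(n) = (p−1)(q−1) = n − (p+q) + 1, so p + q = 726403 − 724680 + 1 = 1724.
p and q are the roots of t² − 1724t + 726403 = 0.
Discriminant: 1724² − 4·726403 = 2972176 − 2905612 = 66564; √66564 = 258.
q = (1724 − 258)/2 = 733, p = (1724 + 258)/2 = 991.
Check: 733 · 991 = 726403.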